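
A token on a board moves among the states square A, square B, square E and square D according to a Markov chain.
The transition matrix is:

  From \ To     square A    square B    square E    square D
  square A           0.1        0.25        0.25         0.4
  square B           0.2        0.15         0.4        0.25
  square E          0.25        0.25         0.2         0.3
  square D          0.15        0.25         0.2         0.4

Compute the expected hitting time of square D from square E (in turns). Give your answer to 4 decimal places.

3.2322

Let t(s) be the expected number of turns to first reach square D from state s, with t(square D) = 0. Conditioning on the first turn:
t(square A) = 1 + 0.1·t(square A) + 0.25·t(square B) + 0.25·t(square E)
t(square B) = 1 + 0.2·t(square A) + 0.15·t(square B) + 0.4·t(square E)
t(square E) = 1 + 0.25·t(square A) + 0.25·t(square B) + 0.2·t(square E)
Solving: t(square A) = 2.9511, t(square B) = 3.3919, t(square E) = 3.2322.
Expected turns from square E to square D: 3.2322.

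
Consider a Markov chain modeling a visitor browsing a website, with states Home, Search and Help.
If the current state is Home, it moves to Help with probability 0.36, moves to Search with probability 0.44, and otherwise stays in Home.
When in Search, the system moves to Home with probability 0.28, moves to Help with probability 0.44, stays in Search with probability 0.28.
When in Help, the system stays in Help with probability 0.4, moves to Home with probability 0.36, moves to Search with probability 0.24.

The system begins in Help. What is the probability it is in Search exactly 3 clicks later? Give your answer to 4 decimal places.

0.3095

Propagate the distribution vector 3 clicks from Help.
After 0 clicks: (0.0000, 0.0000, 1.0000)
After 1 click: (0.3600, 0.2400, 0.4000)
After 2 clicks: (0.2832, 0.3216, 0.3952)
After 3 clicks: (0.2890, 0.3095, 0.4015)
P(in Search after 3 clicks) = 0.3095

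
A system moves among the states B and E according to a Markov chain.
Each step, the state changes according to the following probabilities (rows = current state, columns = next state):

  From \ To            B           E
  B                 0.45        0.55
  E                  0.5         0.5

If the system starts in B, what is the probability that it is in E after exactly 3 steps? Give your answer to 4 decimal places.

0.5239

Propagate the distribution vector 3 steps from B.
After 0 steps: (1.0000, 0.0000)
After 1 step: (0.4500, 0.5500)
After 2 steps: (0.4775, 0.5225)
After 3 steps: (0.4761, 0.5239)
P(in E after 3 steps) = 0.5239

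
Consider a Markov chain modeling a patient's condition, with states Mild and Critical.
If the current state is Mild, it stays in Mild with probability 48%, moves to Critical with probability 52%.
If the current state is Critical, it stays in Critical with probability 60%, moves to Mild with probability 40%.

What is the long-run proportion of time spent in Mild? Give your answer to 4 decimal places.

0.4348

Let the stationary distribution be π with π = πP and π_1 + π_2 = 1.
π_1 = 0.48·π_1 + 0.4·π_2
Solving with the normalization constraint gives π = (0.4348, 0.5652).
So the stationary probability of Mild is 0.4348.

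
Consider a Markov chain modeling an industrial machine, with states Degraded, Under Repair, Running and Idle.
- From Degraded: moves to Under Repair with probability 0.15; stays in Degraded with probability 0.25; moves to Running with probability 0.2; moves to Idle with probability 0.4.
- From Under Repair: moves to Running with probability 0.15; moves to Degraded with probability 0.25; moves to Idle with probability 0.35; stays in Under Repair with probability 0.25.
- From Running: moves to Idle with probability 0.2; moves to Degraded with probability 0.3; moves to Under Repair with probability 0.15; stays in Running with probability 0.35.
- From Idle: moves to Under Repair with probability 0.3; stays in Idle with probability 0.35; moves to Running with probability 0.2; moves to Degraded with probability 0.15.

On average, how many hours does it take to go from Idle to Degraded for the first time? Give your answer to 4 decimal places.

Let t(s) be the expected number of hours to first reach Degraded from state s, with t(Degraded) = 0. Conditioning on the first hour:
t(Under Repair) = 1 + 0.25·t(Under Repair) + 0.15·t(Running) + 0.35·t(Idle)
t(Running) = 1 + 0.15·t(Under Repair) + 0.35·t(Running) + 0.2·t(Idle)
t(Idle) = 1 + 0.3·t(Under Repair) + 0.2·t(Running) + 0.35·t(Idle)
Solving: t(Under Repair) = 4.3767, t(Running) = 4.0244, t(Idle) = 4.7967.
Expected hours from Idle to Degraded: 4.7967.

4.7967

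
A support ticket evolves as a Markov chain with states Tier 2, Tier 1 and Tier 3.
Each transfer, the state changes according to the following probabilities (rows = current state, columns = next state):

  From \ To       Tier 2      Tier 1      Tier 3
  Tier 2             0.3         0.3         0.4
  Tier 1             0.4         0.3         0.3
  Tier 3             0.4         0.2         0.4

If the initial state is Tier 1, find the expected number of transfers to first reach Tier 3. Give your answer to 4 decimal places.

2.9730

Let t(s) be the expected number of transfers to first reach Tier 3 from state s, with t(Tier 3) = 0. Conditioning on the first transfer:
t(Tier 2) = 1 + 0.3·t(Tier 2) + 0.3·t(Tier 1)
t(Tier 1) = 1 + 0.4·t(Tier 2) + 0.3·t(Tier 1)
Solving: t(Tier 2) = 2.7027, t(Tier 1) = 2.9730.
Expected transfers from Tier 1 to Tier 3: 2.9730.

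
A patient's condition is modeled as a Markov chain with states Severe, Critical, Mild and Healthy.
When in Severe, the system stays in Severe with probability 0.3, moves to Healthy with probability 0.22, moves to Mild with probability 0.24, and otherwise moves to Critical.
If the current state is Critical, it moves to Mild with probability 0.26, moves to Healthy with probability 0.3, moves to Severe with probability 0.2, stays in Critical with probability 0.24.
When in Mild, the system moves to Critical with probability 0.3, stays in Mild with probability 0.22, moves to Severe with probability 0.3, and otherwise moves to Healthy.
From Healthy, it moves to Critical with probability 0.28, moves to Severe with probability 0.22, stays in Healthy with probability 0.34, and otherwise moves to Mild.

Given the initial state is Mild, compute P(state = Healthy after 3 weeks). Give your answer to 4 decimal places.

0.2626

Propagate the distribution vector 3 weeks from Mild.
After 0 weeks: (0.0000, 0.0000, 1.0000, 0.0000)
After 1 week: (0.3000, 0.3000, 0.2200, 0.1800)
After 2 weeks: (0.2556, 0.2604, 0.2272, 0.2568)
After 3 weeks: (0.2534, 0.2639, 0.2201, 0.2626)
P(in Healthy after 3 weeks) = 0.2626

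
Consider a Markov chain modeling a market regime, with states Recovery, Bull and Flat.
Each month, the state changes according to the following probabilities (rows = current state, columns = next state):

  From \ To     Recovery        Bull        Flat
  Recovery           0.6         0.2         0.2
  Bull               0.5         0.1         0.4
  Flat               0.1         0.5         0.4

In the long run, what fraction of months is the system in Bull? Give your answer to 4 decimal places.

Let the stationary distribution be π with π = πP and π_1 + π_2 + π_3 = 1.
π_1 = 0.6·π_1 + 0.5·π_2 + 0.1·π_3
π_2 = 0.2·π_1 + 0.1·π_2 + 0.5·π_3
Solving with the normalization constraint gives π = (0.4146, 0.2683, 0.3171).
So the stationary probability of Bull is 0.2683.

0.2683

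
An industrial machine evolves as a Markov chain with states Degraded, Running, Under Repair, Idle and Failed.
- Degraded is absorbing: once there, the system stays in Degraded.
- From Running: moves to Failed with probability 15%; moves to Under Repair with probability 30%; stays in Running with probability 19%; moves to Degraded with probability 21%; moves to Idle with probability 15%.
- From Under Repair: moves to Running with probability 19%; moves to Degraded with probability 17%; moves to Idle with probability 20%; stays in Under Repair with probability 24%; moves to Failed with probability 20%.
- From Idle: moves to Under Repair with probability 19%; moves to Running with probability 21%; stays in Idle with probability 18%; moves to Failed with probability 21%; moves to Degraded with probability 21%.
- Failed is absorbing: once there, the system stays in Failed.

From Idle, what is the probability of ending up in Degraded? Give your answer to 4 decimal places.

Let h(s) be the probability of absorption at Degraded starting from transient state s. Then h(Degraded) = 1 and h(Failed) = 0. By first-step analysis:
h(Running) = 0.21·1 + 0.19·h(Running) + 0.3·h(Under Repair) + 0.15·h(Idle) + 0.15·0
h(Under Repair) = 0.17·1 + 0.19·h(Running) + 0.24·h(Under Repair) + 0.2·h(Idle) + 0.2·0
h(Idle) = 0.21·1 + 0.21·h(Running) + 0.19·h(Under Repair) + 0.18·h(Idle) + 0.21·0
Solving: h(Running) = 0.5349, h(Under Repair) = 0.4908, h(Idle) = 0.5068.
Starting from Idle, the probability is 0.5068.

0.5068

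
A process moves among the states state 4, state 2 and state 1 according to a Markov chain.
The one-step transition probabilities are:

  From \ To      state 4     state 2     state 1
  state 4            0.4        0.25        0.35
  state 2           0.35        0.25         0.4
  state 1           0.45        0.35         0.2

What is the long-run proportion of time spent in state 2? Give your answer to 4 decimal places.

Let the stationary distribution be π with π = πP and π_1 + π_2 + π_3 = 1.
π_1 = 0.4·π_1 + 0.35·π_2 + 0.45·π_3
π_2 = 0.25·π_1 + 0.25·π_2 + 0.35·π_3
Solving with the normalization constraint gives π = (0.4017, 0.2817, 0.3166).
So the stationary probability of state 2 is 0.2817.

0.2817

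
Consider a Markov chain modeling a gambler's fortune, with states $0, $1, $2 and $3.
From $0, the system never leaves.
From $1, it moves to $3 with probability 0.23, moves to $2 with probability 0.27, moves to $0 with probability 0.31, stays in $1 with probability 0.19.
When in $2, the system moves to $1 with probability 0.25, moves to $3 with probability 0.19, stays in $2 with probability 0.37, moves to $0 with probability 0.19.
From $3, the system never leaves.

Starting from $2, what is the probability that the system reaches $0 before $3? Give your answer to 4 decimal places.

0.5226

Let h(s) be the probability of absorption at $0 starting from transient state s. Then h($0) = 1 and h($3) = 0. By first-step analysis:
h($1) = 0.31·1 + 0.19·h($1) + 0.27·h($2) + 0.23·0
h($2) = 0.19·1 + 0.25·h($1) + 0.37·h($2) + 0.19·0
Solving: h($1) = 0.5569, h($2) = 0.5226.
Starting from $2, the probability is 0.5226.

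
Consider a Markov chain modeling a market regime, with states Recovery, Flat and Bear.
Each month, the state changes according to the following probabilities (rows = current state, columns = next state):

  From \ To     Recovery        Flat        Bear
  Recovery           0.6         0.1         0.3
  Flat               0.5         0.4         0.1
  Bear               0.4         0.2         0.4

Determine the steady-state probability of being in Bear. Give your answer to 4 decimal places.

Let the stationary distribution be π with π = πP and π_1 + π_2 + π_3 = 1.
π_1 = 0.6·π_1 + 0.5·π_2 + 0.4·π_3
π_2 = 0.1·π_1 + 0.4·π_2 + 0.2·π_3
Solving with the normalization constraint gives π = (0.5231, 0.1846, 0.2923).
So the stationary probability of Bear is 0.2923.

0.2923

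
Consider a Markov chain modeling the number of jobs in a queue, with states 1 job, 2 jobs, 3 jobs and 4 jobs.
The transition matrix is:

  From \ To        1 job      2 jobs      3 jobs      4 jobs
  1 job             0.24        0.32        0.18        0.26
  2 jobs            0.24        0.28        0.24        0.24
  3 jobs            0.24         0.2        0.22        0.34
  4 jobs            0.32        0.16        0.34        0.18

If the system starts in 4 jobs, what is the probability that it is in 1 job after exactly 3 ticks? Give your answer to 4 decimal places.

0.2616

Propagate the distribution vector 3 ticks from 4 jobs.
After 0 ticks: (0.0000, 0.0000, 0.0000, 1.0000)
After 1 tick: (0.3200, 0.1600, 0.3400, 0.1800)
After 2 ticks: (0.2544, 0.2440, 0.2320, 0.2696)
After 3 ticks: (0.2616, 0.2393, 0.2471, 0.2521)
P(in 1 job after 3 ticks) = 0.2616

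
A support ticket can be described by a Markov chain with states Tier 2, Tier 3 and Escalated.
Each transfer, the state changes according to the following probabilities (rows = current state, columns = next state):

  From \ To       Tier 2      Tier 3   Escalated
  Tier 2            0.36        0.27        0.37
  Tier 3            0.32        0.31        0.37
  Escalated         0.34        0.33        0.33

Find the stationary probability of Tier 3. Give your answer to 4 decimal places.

Let the stationary distribution be π with π = πP and π_1 + π_2 + π_3 = 1.
π_1 = 0.36·π_1 + 0.32·π_2 + 0.34·π_3
π_2 = 0.27·π_1 + 0.31·π_2 + 0.33·π_3
Solving with the normalization constraint gives π = (0.3407, 0.3035, 0.3558).
So the stationary probability of Tier 3 is 0.3035.

0.3035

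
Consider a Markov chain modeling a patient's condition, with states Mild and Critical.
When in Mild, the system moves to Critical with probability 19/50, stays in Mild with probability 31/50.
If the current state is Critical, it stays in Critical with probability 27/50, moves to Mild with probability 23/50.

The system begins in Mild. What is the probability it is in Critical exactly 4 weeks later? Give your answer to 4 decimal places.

0.4521

Propagate the distribution vector 4 weeks from Mild.
After 0 weeks: (1.0000, 0.0000)
After 1 week: (0.6200, 0.3800)
After 2 weeks: (0.5592, 0.4408)
After 3 weeks: (0.5495, 0.4505)
After 4 weeks: (0.5479, 0.4521)
P(in Critical after 4 weeks) = 0.4521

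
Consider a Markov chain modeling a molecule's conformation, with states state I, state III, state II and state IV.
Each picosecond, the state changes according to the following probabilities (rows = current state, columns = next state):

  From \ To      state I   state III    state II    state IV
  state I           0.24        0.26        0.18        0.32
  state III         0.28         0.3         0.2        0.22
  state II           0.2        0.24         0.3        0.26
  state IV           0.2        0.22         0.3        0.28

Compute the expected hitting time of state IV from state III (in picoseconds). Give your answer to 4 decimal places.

Let t(s) be the expected number of picoseconds to first reach state IV from state s, with t(state IV) = 0. Conditioning on the first picosecond:
t(state I) = 1 + 0.24·t(state I) + 0.26·t(state III) + 0.18·t(state II)
t(state III) = 1 + 0.28·t(state I) + 0.3·t(state III) + 0.2·t(state II)
t(state II) = 1 + 0.2·t(state I) + 0.24·t(state III) + 0.3·t(state II)
Solving: t(state I) = 3.5623, t(state III) = 3.9382, t(state II) = 3.7966.
Expected picoseconds from state III to state IV: 3.9382.

3.9382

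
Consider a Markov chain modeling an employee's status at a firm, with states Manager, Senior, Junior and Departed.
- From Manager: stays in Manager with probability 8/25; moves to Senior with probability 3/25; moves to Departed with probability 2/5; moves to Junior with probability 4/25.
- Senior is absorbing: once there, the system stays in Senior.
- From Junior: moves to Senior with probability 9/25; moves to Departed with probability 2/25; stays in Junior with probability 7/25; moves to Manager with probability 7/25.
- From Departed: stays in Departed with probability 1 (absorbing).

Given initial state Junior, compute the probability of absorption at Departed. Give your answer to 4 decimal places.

0.3741

Let h(s) be the probability of absorption at Departed starting from transient state s. Then h(Departed) = 1 and h(Senior) = 0. By first-step analysis:
h(Manager) = 0.32·h(Manager) + 0.12·0 + 0.16·h(Junior) + 0.4·1
h(Junior) = 0.28·h(Manager) + 0.36·0 + 0.28·h(Junior) + 0.08·1
Solving: h(Manager) = 0.6763, h(Junior) = 0.3741.
Starting from Junior, the probability is 0.3741.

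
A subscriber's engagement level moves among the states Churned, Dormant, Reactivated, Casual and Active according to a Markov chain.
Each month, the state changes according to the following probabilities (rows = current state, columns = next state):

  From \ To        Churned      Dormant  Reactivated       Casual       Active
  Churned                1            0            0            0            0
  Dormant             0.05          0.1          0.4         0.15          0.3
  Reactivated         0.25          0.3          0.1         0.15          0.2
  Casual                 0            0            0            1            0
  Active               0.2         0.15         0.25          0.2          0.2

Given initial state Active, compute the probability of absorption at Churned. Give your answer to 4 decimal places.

Let h(s) be the probability of absorption at Churned starting from transient state s. Then h(Churned) = 1 and h(Casual) = 0. By first-step analysis:
h(Dormant) = 0.05·1 + 0.1·h(Dormant) + 0.4·h(Reactivated) + 0.15·0 + 0.3·h(Active)
h(Reactivated) = 0.25·1 + 0.3·h(Dormant) + 0.1·h(Reactivated) + 0.15·0 + 0.2·h(Active)
h(Active) = 0.2·1 + 0.15·h(Dormant) + 0.25·h(Reactivated) + 0.2·0 + 0.2·h(Active)
Solving: h(Dormant) = 0.4682, h(Reactivated) = 0.5469, h(Active) = 0.5087.
Starting from Active, the probability is 0.5087.

0.5087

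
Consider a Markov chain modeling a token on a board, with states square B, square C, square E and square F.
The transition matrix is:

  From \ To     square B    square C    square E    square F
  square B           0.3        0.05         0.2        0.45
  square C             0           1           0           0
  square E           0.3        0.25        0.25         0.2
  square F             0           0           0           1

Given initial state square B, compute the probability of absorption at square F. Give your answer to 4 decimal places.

Let h(s) be the probability of absorption at square F starting from transient state s. Then h(square F) = 1 and h(square C) = 0. By first-step analysis:
h(square B) = 0.3·h(square B) + 0.05·0 + 0.2·h(square E) + 0.45·1
h(square E) = 0.3·h(square B) + 0.25·0 + 0.25·h(square E) + 0.2·1
Solving: h(square B) = 0.8118, h(square E) = 0.5914.
Starting from square B, the probability is 0.8118.

0.8118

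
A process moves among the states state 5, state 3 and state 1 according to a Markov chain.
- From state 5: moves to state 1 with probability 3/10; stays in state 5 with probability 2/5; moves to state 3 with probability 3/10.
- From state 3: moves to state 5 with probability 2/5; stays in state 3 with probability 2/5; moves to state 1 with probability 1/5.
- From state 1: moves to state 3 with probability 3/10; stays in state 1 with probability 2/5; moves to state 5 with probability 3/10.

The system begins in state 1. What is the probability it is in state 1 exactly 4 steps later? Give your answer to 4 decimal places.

Propagate the distribution vector 4 steps from state 1.
After 0 steps: (0.0000, 0.0000, 1.0000)
After 1 step: (0.3000, 0.3000, 0.4000)
After 2 steps: (0.3600, 0.3300, 0.3100)
After 3 steps: (0.3690, 0.3330, 0.2980)
After 4 steps: (0.3702, 0.3333, 0.2965)
P(in state 1 after 4 steps) = 0.2965

0.2965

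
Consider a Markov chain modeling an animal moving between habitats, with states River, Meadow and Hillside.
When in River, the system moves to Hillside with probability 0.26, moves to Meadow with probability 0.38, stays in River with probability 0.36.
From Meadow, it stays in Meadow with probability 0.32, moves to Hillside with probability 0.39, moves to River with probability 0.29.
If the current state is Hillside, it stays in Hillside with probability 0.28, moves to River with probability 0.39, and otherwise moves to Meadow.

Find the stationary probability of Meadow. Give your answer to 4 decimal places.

Let the stationary distribution be π with π = πP and π_1 + π_2 + π_3 = 1.
π_1 = 0.36·π_1 + 0.29·π_2 + 0.39·π_3
π_2 = 0.38·π_1 + 0.32·π_2 + 0.33·π_3
Solving with the normalization constraint gives π = (0.3453, 0.3438, 0.3109).
So the stationary probability of Meadow is 0.3438.

0.3438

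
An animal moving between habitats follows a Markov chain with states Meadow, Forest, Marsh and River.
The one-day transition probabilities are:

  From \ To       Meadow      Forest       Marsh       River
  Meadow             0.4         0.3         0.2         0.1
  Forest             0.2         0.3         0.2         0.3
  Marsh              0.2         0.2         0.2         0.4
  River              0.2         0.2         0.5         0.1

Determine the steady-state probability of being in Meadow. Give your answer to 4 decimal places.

Let the stationary distribution be π with π = πP and π_1 + π_2 + π_3 + π_4 = 1.
π_1 = 0.4·π_1 + 0.2·π_2 + 0.2·π_3 + 0.2·π_4
π_2 = 0.3·π_1 + 0.3·π_2 + 0.2·π_3 + 0.2·π_4
π_3 = 0.2·π_1 + 0.2·π_2 + 0.2·π_3 + 0.5·π_4
Solving with the normalization constraint gives π = (0.2500, 0.2500, 0.2692, 0.2308).
So the stationary probability of Meadow is 0.2500.

0.2500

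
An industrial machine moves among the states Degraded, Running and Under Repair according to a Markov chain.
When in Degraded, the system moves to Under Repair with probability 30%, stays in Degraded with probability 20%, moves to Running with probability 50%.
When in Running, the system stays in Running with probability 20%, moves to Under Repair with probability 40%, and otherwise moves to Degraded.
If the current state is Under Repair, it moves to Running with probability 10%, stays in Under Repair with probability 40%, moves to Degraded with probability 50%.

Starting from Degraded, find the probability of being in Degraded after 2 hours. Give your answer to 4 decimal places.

0.3900

Sum over the intermediate state after 1 hour:
P = P(Degraded→Degraded)·P(Degraded→Degraded) + P(Degraded→Running)·P(Running→Degraded) + P(Degraded→Under Repair)·P(Under Repair→Degraded)
  = 0.2×0.2 + 0.5×0.4 + 0.3×0.5
  = 0.0400 + 0.2000 + 0.1500 = 0.3900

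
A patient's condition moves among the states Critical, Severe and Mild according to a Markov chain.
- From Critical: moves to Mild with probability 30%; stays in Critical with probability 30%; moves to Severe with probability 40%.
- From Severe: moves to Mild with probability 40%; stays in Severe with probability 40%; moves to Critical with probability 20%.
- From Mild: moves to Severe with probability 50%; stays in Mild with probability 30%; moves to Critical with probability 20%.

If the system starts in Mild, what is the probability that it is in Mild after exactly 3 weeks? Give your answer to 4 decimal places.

Propagate the distribution vector 3 weeks from Mild.
After 0 weeks: (0.0000, 0.0000, 1.0000)
After 1 week: (0.2000, 0.5000, 0.3000)
After 2 weeks: (0.2200, 0.4300, 0.3500)
After 3 weeks: (0.2220, 0.4350, 0.3430)
P(in Mild after 3 weeks) = 0.3430

0.3430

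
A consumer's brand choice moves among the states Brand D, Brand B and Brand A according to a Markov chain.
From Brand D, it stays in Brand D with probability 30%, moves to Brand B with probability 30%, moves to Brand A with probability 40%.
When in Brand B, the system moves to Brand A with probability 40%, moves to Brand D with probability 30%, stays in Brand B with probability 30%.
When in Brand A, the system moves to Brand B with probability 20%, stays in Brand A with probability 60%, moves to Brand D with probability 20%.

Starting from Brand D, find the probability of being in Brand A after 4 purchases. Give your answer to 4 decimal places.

Propagate the distribution vector 4 purchases from Brand D.
After 0 purchases: (1.0000, 0.0000, 0.0000)
After 1 purchase: (0.3000, 0.3000, 0.4000)
After 2 purchases: (0.2600, 0.2600, 0.4800)
After 3 purchases: (0.2520, 0.2520, 0.4960)
After 4 purchases: (0.2504, 0.2504, 0.4992)
P(in Brand A after 4 purchases) = 0.4992

0.4992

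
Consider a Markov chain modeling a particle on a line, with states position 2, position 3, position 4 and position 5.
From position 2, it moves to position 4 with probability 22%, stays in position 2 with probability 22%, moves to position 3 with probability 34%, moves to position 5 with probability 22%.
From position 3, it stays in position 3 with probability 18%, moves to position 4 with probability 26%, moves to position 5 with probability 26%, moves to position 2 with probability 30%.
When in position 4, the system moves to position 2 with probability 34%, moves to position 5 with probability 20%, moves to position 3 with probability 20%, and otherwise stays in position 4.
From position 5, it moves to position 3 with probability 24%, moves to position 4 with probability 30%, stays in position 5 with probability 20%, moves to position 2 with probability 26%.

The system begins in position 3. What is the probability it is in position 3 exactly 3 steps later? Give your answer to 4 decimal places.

Propagate the distribution vector 3 steps from position 3.
After 0 steps: (0.0000, 1.0000, 0.0000, 0.0000)
After 1 step: (0.3000, 0.1800, 0.2600, 0.2600)
After 2 steps: (0.2760, 0.2488, 0.2584, 0.2168)
After 3 steps: (0.2796, 0.2423, 0.2576, 0.2204)
P(in position 3 after 3 steps) = 0.2423

0.2423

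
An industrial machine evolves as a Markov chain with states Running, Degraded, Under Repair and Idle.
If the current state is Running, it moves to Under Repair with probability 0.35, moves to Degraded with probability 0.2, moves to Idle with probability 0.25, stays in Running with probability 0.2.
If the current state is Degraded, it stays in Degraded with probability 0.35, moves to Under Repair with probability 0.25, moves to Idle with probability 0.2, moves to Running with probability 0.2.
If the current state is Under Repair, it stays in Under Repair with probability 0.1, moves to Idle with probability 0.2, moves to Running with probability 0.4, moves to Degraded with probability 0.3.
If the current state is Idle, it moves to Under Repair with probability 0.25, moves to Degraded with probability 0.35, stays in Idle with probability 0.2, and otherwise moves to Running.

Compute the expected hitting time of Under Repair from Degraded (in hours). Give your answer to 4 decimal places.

Let t(s) be the expected number of hours to first reach Under Repair from state s, with t(Under Repair) = 0. Conditioning on the first hour:
t(Running) = 1 + 0.2·t(Running) + 0.2·t(Degraded) + 0.25·t(Idle)
t(Degraded) = 1 + 0.2·t(Running) + 0.35·t(Degraded) + 0.2·t(Idle)
t(Idle) = 1 + 0.2·t(Running) + 0.35·t(Degraded) + 0.2·t(Idle)
Solving: t(Running) = 3.3333, t(Degraded) = 3.7037, t(Idle) = 3.7037.
Expected hours from Degraded to Under Repair: 3.7037.

3.7037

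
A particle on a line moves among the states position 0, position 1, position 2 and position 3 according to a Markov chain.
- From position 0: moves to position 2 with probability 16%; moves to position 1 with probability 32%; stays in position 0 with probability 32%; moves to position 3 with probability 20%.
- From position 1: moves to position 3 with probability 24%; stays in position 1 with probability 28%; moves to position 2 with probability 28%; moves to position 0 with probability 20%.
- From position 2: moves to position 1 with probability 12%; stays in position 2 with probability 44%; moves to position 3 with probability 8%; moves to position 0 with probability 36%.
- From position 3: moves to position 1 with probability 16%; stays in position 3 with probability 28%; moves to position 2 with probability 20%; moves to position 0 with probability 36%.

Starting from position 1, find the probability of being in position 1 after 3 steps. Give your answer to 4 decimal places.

Propagate the distribution vector 3 steps from position 1.
After 0 steps: (0.0000, 1.0000, 0.0000, 0.0000)
After 1 step: (0.2000, 0.2800, 0.2800, 0.2400)
After 2 steps: (0.3072, 0.2144, 0.2816, 0.1968)
After 3 steps: (0.3134, 0.2236, 0.2724, 0.1905)
P(in position 1 after 3 steps) = 0.2236

0.2236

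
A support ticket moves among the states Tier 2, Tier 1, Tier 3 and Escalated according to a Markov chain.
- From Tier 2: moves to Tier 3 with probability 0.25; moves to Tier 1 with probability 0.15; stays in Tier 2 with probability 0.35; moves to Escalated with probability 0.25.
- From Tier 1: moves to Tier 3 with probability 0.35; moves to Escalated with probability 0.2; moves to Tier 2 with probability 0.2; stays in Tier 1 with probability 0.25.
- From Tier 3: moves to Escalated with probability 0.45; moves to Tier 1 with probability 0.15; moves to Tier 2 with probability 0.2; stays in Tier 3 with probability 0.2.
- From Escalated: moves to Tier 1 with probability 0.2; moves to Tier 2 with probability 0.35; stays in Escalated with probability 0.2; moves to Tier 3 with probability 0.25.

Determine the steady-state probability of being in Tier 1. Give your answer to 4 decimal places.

Let the stationary distribution be π with π = πP and π_1 + π_2 + π_3 + π_4 = 1.
π_1 = 0.35·π_1 + 0.2·π_2 + 0.2·π_3 + 0.35·π_4
π_2 = 0.15·π_1 + 0.25·π_2 + 0.15·π_3 + 0.2·π_4
π_3 = 0.25·π_1 + 0.35·π_2 + 0.2·π_3 + 0.25·π_4
Solving with the normalization constraint gives π = (0.2844, 0.1821, 0.2554, 0.2781).
So the stationary probability of Tier 1 is 0.1821.

0.1821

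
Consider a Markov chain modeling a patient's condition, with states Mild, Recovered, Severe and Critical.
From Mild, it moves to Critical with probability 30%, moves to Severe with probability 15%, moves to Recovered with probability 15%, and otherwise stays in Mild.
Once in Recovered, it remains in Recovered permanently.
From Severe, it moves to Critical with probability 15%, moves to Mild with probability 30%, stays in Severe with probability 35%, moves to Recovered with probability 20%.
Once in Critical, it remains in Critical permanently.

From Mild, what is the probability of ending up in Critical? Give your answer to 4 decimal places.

Let h(s) be the probability of absorption at Critical starting from transient state s. Then h(Critical) = 1 and h(Recovered) = 0. By first-step analysis:
h(Mild) = 0.4·h(Mild) + 0.15·0 + 0.15·h(Severe) + 0.3·1
h(Severe) = 0.3·h(Mild) + 0.2·0 + 0.35·h(Severe) + 0.15·1
Solving: h(Mild) = 0.6304, h(Severe) = 0.5217.
Starting from Mild, the probability is 0.6304.

0.6304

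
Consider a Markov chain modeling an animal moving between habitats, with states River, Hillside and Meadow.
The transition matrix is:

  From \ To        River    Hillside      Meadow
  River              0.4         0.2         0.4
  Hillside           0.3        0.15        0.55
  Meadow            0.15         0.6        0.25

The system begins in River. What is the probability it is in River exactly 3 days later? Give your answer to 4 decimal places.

Propagate the distribution vector 3 days from River.
After 0 days: (1.0000, 0.0000, 0.0000)
After 1 day: (0.4000, 0.2000, 0.4000)
After 2 days: (0.2800, 0.3500, 0.3700)
After 3 days: (0.2725, 0.3305, 0.3970)
P(in River after 3 days) = 0.2725

0.2725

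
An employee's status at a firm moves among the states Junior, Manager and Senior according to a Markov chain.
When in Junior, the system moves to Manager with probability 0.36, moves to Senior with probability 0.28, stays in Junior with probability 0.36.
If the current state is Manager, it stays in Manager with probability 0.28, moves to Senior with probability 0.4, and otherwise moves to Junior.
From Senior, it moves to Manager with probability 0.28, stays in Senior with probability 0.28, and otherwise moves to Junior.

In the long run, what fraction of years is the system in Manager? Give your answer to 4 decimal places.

Let the stationary distribution be π with π = πP and π_1 + π_2 + π_3 = 1.
π_1 = 0.36·π_1 + 0.32·π_2 + 0.44·π_3
π_2 = 0.36·π_1 + 0.28·π_2 + 0.28·π_3
Solving with the normalization constraint gives π = (0.3730, 0.3098, 0.3172).
So the stationary probability of Manager is 0.3098.

0.3098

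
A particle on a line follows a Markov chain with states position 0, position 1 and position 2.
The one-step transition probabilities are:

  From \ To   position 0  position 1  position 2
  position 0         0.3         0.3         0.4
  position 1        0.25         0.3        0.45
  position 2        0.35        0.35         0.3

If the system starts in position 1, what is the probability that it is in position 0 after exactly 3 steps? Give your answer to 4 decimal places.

Propagate the distribution vector 3 steps from position 1.
After 0 steps: (0.0000, 1.0000, 0.0000)
After 1 step: (0.2500, 0.3000, 0.4500)
After 2 steps: (0.3075, 0.3225, 0.3700)
After 3 steps: (0.3024, 0.3185, 0.3791)
P(in position 0 after 3 steps) = 0.3024

0.3024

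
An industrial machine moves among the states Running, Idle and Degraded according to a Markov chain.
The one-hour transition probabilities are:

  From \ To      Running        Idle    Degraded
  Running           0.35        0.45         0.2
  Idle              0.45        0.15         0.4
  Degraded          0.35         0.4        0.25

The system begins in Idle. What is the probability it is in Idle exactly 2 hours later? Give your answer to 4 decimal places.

Sum over the intermediate state after 1 hour:
P = P(Idle→Running)·P(Running→Idle) + P(Idle→Idle)·P(Idle→Idle) + P(Idle→Degraded)·P(Degraded→Idle)
  = 0.45×0.45 + 0.15×0.15 + 0.4×0.4
  = 0.2025 + 0.0225 + 0.1600 = 0.3850

0.3850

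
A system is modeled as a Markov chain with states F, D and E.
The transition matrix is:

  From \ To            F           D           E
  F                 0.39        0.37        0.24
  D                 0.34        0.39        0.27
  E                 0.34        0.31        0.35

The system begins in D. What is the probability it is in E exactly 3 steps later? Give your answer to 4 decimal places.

0.2818

Propagate the distribution vector 3 steps from D.
After 0 steps: (0.0000, 1.0000, 0.0000)
After 1 step: (0.3400, 0.3900, 0.2700)
After 2 steps: (0.3570, 0.3616, 0.2814)
After 3 steps: (0.3579, 0.3603, 0.2818)
P(in E after 3 steps) = 0.2818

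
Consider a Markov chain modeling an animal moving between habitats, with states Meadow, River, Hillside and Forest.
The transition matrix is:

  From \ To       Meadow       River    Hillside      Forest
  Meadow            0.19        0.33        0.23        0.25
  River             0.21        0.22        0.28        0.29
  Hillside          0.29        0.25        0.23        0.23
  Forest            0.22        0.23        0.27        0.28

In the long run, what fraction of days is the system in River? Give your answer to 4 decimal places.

Let the stationary distribution be π with π = πP and π_1 + π_2 + π_3 + π_4 = 1.
π_1 = 0.19·π_1 + 0.21·π_2 + 0.29·π_3 + 0.22·π_4
π_2 = 0.33·π_1 + 0.22·π_2 + 0.25·π_3 + 0.23·π_4
π_3 = 0.23·π_1 + 0.28·π_2 + 0.23·π_3 + 0.27·π_4
Solving with the normalization constraint gives π = (0.2283, 0.2553, 0.2533, 0.2630).
So the stationary probability of River is 0.2553.

0.2553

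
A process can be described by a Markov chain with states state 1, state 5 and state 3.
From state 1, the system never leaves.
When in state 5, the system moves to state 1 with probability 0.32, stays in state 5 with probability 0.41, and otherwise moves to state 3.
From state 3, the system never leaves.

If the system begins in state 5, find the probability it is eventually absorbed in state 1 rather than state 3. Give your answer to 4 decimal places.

Let h(s) be the probability of absorption at state 1 starting from transient state s. Then h(state 1) = 1 and h(state 3) = 0. By first-step analysis:
h(state 5) = 0.32·1 + 0.41·h(state 5) + 0.27·0
Solving: h(state 5) = 0.5424.
Starting from state 5, the probability is 0.5424.

0.5424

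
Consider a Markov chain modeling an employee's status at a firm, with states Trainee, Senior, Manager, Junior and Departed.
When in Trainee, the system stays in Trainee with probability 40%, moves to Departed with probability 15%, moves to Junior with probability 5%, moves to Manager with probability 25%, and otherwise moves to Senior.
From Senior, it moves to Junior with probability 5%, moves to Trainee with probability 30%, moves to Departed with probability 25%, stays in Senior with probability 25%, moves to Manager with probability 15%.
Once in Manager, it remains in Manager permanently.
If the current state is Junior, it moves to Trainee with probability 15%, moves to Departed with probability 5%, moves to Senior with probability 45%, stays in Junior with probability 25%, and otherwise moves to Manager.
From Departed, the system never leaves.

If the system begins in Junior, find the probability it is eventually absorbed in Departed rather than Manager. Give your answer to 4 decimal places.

Let h(s) be the probability of absorption at Departed starting from transient state s. Then h(Departed) = 1 and h(Manager) = 0. By first-step analysis:
h(Trainee) = 0.4·h(Trainee) + 0.15·h(Senior) + 0.25·0 + 0.05·h(Junior) + 0.15·1
h(Senior) = 0.3·h(Trainee) + 0.25·h(Senior) + 0.15·0 + 0.05·h(Junior) + 0.25·1
h(Junior) = 0.15·h(Trainee) + 0.45·h(Senior) + 0.1·0 + 0.25·h(Junior) + 0.05·1
Solving: h(Trainee) = 0.4228, h(Senior) = 0.5339, h(Junior) = 0.4715.
Starting from Junior, the probability is 0.4715.

0.4715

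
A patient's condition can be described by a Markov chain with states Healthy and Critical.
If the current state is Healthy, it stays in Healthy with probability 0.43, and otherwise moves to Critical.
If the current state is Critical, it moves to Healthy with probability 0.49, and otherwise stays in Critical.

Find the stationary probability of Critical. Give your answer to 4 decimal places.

0.5377

Let the stationary distribution be π with π = πP and π_1 + π_2 = 1.
π_1 = 0.43·π_1 + 0.49·π_2
Solving with the normalization constraint gives π = (0.4623, 0.5377).
So the stationary probability of Critical is 0.5377.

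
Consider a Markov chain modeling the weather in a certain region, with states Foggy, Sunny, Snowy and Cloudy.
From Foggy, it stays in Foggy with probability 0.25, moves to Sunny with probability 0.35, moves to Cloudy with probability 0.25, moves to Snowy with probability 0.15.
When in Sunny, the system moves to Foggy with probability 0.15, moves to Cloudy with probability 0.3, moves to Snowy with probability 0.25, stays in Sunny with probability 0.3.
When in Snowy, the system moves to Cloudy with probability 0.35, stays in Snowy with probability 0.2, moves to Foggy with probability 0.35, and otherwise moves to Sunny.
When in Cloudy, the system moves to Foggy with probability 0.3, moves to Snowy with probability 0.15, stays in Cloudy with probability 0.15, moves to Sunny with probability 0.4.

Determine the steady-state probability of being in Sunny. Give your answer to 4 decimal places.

Let the stationary distribution be π with π = πP and π_1 + π_2 + π_3 + π_4 = 1.
π_1 = 0.25·π_1 + 0.15·π_2 + 0.35·π_3 + 0.3·π_4
π_2 = 0.35·π_1 + 0.3·π_2 + 0.1·π_3 + 0.4·π_4
π_3 = 0.15·π_1 + 0.25·π_2 + 0.2·π_3 + 0.15·π_4
Solving with the normalization constraint gives π = (0.2518, 0.3005, 0.1895, 0.2582).
So the stationary probability of Sunny is 0.3005.

0.3005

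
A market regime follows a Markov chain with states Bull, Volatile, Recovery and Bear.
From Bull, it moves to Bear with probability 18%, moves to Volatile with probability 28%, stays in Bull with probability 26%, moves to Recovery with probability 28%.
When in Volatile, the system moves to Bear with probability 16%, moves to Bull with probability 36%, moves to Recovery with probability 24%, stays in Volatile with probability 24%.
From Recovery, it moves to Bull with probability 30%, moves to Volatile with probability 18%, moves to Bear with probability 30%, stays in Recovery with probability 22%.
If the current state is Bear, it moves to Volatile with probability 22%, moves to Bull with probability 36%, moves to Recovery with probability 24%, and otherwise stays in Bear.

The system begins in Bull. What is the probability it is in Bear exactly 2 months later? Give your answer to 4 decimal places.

0.2080

Propagate the distribution vector 2 months from Bull.
After 0 months: (1.0000, 0.0000, 0.0000, 0.0000)
After 1 month: (0.2600, 0.2800, 0.2800, 0.1800)
After 2 months: (0.3172, 0.2300, 0.2448, 0.2080)
P(in Bear after 2 months) = 0.2080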